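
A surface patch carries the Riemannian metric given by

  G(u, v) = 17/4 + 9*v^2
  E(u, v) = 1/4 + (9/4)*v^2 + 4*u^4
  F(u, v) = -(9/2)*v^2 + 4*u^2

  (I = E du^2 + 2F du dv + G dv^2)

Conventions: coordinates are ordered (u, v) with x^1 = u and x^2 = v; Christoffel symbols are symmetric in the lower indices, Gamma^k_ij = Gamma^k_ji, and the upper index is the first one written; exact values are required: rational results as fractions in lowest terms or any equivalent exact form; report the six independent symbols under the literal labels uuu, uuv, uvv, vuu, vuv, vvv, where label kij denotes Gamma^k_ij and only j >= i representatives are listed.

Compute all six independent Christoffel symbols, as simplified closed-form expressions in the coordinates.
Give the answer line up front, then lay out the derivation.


Answer: Gamma_uuu = (1152*u^3*v^2 + 32*u^3 + 144*u^2*v + 576*u*v^2 - 162*v^3)/(576*u^4*v^2 + 16*u^4 + 576*u^2*v^2 + 189*v^2 + 17), Gamma_uuv = (324*v^3 + 153*v)/(576*u^4*v^2 + 16*u^4 + 576*u^2*v^2 + 189*v^2 + 17), Gamma_uvv = (-576*u^2*v - 648*v^3 - 612*v)/(576*u^4*v^2 + 16*u^4 + 576*u^2*v^2 + 189*v^2 + 17), Gamma_vuu = (-144*u^4*v + 576*u^3*v^2 + 288*u*v^2 + 32*u - 81*v^3 - 9*v)/(576*u^4*v^2 + 16*u^4 + 576*u^2*v^2 + 189*v^2 + 17), Gamma_vuv = (-144*u^2*v + 162*v^3)/(576*u^4*v^2 + 16*u^4 + 576*u^2*v^2 + 189*v^2 + 17), Gamma_vvv = (576*u^4*v + 576*u^2*v - 324*v^3 + 36*v)/(576*u^4*v^2 + 16*u^4 + 576*u^2*v^2 + 189*v^2 + 17)

E = 1/4 + (9/4)*v^2 + 4*u^4; F = -(9/2)*v^2 + 4*u^2; G = 17/4 + 9*v^2
Gamma^k_ij = (1/2) g^{kl} (d_i g_jl + d_j g_il - d_l g_ij), with g^inv = (1/(EG-F^2)) [[G, -F], [-F, E]]
first partials: E_u = 16*u^3, E_v = (9/2)*v, F_u = 8*u, F_v = -9*v, G_u = 0, G_v = 18*v
D = EG - F^2 = 17/16 + (189/16)*v^2 + 36*u^2*v^2 + u^4 + 36*u^4*v^2
expanded: Gamma^u_uu = (G E_u - 2F F_u + F E_v)/(2D), Gamma^u_uv = (G E_v - F G_u)/(2D), Gamma^u_vv = (2G F_v - G G_u - F G_v)/(2D), Gamma^v_uu = (2E F_u - E E_v - F E_u)/(2D), Gamma^v_uv = (E G_u - F E_v)/(2D), Gamma^v_vv = (E G_v - 2F F_v + F G_u)/(2D); substitute and cancel common factors


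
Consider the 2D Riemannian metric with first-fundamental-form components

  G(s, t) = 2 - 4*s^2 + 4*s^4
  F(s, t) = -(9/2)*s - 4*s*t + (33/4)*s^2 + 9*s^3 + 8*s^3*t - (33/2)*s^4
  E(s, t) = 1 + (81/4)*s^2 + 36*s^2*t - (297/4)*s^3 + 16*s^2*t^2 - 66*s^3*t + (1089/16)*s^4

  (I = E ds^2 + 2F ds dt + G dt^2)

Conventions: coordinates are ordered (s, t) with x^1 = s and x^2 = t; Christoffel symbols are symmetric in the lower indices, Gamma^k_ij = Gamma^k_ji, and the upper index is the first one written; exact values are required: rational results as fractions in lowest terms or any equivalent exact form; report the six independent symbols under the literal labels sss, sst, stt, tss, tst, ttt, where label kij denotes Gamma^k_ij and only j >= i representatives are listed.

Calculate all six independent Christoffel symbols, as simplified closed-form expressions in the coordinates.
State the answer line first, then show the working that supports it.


Answer: Gamma_sss = (2178*s^3 - 1584*s^2*t - 1782*s^2 + 256*s*t^2 + 576*s*t + 324*s)/(1153*s^4 - 1056*s^3*t - 1188*s^3 + 256*s^2*t^2 + 576*s^2*t + 260*s^2 + 32), Gamma_sst = (-528*s^3 + 256*s^2*t + 288*s^2)/(1153*s^4 - 1056*s^3*t - 1188*s^3 + 256*s^2*t^2 + 576*s^2*t + 260*s^2 + 32), Gamma_stt = 0, Gamma_tss = (-528*s^3 + 128*s^2*t + 144*s^2 + 264*s - 64*t - 72)/(1153*s^4 - 1056*s^3*t - 1188*s^3 + 256*s^2*t^2 + 576*s^2*t + 260*s^2 + 32), Gamma_tst = (128*s^3 - 64*s)/(1153*s^4 - 1056*s^3*t - 1188*s^3 + 256*s^2*t^2 + 576*s^2*t + 260*s^2 + 32), Gamma_ttt = 0

E = 1 + (81/4)*s^2 + 36*s^2*t - (297/4)*s^3 + 16*s^2*t^2 - 66*s^3*t + (1089/16)*s^4; F = -(9/2)*s - 4*s*t + (33/4)*s^2 + 9*s^3 + 8*s^3*t - (33/2)*s^4; G = 2 - 4*s^2 + 4*s^4
Gamma^k_ij = (1/2) g^{kl} (d_i g_jl + d_j g_il - d_l g_ij), with g^inv = (1/(EG-F^2)) [[G, -F], [-F, E]]
first partials: E_s = (81/2)*s + 72*s*t - (891/4)*s^2 + 32*s*t^2 - 198*s^2*t + (1089/4)*s^3, E_t = 36*s^2 + 32*s^2*t - 66*s^3, F_s = -9/2 - 4*t + (33/2)*s + 27*s^2 + 24*s^2*t - 66*s^3, F_t = -4*s + 8*s^3, G_s = -8*s + 16*s^3, G_t = 0
D = EG - F^2 = 2 + (65/4)*s^2 + 36*s^2*t - (297/4)*s^3 + 16*s^2*t^2 - 66*s^3*t + (1153/16)*s^4
expanded: Gamma^s_ss = (G E_s - 2F F_s + F E_t)/(2D), Gamma^s_st = (G E_t - F G_s)/(2D), Gamma^s_tt = (2G F_t - G G_s - F G_t)/(2D), Gamma^t_ss = (2E F_s - E E_t - F E_s)/(2D), Gamma^t_st = (E G_s - F E_t)/(2D), Gamma^t_tt = (E G_t - 2F F_t + F G_s)/(2D); substitute and cancel common factors


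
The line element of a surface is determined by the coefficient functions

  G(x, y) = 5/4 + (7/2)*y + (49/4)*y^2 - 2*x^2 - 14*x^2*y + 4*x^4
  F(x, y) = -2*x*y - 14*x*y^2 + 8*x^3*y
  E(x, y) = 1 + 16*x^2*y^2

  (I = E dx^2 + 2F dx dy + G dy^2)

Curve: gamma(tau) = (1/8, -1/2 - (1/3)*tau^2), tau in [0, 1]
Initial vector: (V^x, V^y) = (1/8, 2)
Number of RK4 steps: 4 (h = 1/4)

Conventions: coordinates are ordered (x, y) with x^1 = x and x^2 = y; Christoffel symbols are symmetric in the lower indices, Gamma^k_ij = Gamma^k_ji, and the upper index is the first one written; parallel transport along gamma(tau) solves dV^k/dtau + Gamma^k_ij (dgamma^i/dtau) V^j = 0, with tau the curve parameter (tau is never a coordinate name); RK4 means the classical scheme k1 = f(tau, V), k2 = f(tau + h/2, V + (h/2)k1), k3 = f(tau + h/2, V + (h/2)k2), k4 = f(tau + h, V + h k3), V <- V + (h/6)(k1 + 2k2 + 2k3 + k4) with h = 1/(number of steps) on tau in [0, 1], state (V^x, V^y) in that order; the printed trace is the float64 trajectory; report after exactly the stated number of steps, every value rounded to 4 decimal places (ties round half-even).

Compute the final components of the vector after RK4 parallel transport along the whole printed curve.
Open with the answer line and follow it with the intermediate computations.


Answer: V^x = 0.2604, V^y = 1.2548

gamma'(tau) = (0, -(2/3)*tau); f(tau, V)^k = -Gamma^k_ij(gamma(tau)) gamma'^i(tau) V^j; h = 1/4; intermediate values shown to 6 dp
curve data and Christoffel symbols at the stage parameters:
  tau = 0.000000: gamma = (0.125000, -0.500000), gamma' = (0.000000, 0.000000); Gamma_xxx = 0.184904, Gamma_xxy = -0.046226, Gamma_xyy = 0.323583, Gamma_yxx = -0.947635, Gamma_yxy = 0.236909, Gamma_yyy = -1.658360
  tau = 0.125000: gamma = (0.125000, -0.505208), gamma' = (0.000000, -0.083333); Gamma_xxx = 0.185460, Gamma_xxy = -0.045887, Gamma_xyy = 0.321209, Gamma_yxx = -0.954069, Gamma_yxy = 0.236058, Gamma_yyy = -1.652407
  tau = 0.250000: gamma = (0.125000, -0.520833), gamma' = (0.000000, -0.166667); Gamma_xxx = 0.186979, Gamma_xxy = -0.044875, Gamma_xyy = 0.314124, Gamma_yxx = -0.972290, Gamma_yxy = 0.233350, Gamma_yyy = -1.633447
  tau = 0.375000: gamma = (0.125000, -0.546875), gamma' = (0.000000, -0.250000); Gamma_xxx = 0.189065, Gamma_xxy = -0.043215, Gamma_xyy = 0.302504, Gamma_yxx = -0.999344, Gamma_yxy = 0.228421, Gamma_yyy = -1.598950
  tau = 0.500000: gamma = (0.125000, -0.583333), gamma' = (0.000000, -0.333333); Gamma_xxx = 0.191214, Gamma_xxy = -0.040974, Gamma_xyy = 0.286821, Gamma_yxx = -1.031188, Gamma_yxy = 0.220969, Gamma_yyy = -1.546782
  tau = 0.625000: gamma = (0.125000, -0.630208), gamma' = (0.000000, -0.416667); Gamma_xxx = 0.192967, Gamma_xxy = -0.038274, Gamma_xyy = 0.267921, Gamma_yxx = -1.063708, Gamma_yxy = 0.210983, Gamma_yyy = -1.476884
  tau = 0.750000: gamma = (0.125000, -0.687500), gamma' = (0.000000, -0.500000); Gamma_xxx = 0.194027, Gamma_xxy = -0.035278, Gamma_xyy = 0.246943, Gamma_yxx = -1.093606, Gamma_yxy = 0.198837, Gamma_yyy = -1.391862
  tau = 0.875000: gamma = (0.125000, -0.755208), gamma' = (0.000000, -0.583333); Gamma_xxx = 0.194292, Gamma_xxy = -0.032159, Gamma_xyy = 0.225111, Gamma_yxx = -1.118856, Gamma_yxy = 0.185190, Gamma_yyy = -1.296329
  tau = 1.000000: gamma = (0.125000, -0.833333), gamma' = (0.000000, -0.666667); Gamma_xxx = 0.193819, Gamma_xxy = -0.029073, Gamma_xyy = 0.203510, Gamma_yxx = -1.138687, Gamma_yxy = 0.170803, Gamma_yyy = -1.195621
step 0: V^x = 0.1250, V^y = 2.0000
step 1: k1 = (0.000000, 0.000000), k2 = (0.053057, -0.272942), k3 = (0.052118, -0.268114), k4 = (0.100167, -0.520866); V <- V + (h/6)(k1 + 2k2 + 2k3 + k4): V^x = 0.1379, V^y = 1.9332
step 2: k1 = (0.100180, -0.520934), k2 = (0.139651, -0.738155), k3 = (0.137544, -0.727019), k4 = (0.165097, -0.890347); V <- V + (h/6)(k1 + 2k2 + 2k3 + k4): V^x = 0.1721, V^y = 1.7523
step 3: k1 = (0.165182, -0.890804), k2 = (0.180112, -0.992850), k3 = (0.178658, -0.984836), k4 = (0.182137, -1.026591); V <- V + (h/6)(k1 + 2k2 + 2k3 + k4): V^x = 0.2165, V^y = 1.5076
step 4: k1 = (0.182329, -1.027672), k2 = (0.176615, -1.017057), k3 = (0.176802, -1.018137), k4 = (0.164957, -0.969121); V <- V + (h/6)(k1 + 2k2 + 2k3 + k4): V^x = 0.2604, V^y = 1.2548


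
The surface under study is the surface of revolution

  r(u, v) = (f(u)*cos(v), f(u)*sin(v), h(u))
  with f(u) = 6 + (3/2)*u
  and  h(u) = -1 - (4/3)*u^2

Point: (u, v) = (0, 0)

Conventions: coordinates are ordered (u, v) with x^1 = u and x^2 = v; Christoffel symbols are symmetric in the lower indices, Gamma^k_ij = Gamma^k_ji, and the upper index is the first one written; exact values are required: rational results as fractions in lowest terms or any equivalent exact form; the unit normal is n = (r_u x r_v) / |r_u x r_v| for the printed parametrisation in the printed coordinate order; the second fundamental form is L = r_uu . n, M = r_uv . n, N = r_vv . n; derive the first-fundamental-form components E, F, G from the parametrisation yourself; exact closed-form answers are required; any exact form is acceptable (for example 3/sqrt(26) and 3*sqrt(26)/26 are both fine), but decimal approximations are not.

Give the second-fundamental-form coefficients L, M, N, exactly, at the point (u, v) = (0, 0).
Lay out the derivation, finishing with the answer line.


f = 6, f' = 3/2, f'' = 0, h' = 0, h'' = -8/3
E = 9/4, F = 0, G = 36; answer radicand W^2 = 9/4
unnormalised second-form numerators: l = -4, m = 0, n = 0; L = l/sqrt(9/4), and similarly M = m/sqrt(W^2), N = n/sqrt(W^2)

Answer: L = -8/3, M = 0, N = 0


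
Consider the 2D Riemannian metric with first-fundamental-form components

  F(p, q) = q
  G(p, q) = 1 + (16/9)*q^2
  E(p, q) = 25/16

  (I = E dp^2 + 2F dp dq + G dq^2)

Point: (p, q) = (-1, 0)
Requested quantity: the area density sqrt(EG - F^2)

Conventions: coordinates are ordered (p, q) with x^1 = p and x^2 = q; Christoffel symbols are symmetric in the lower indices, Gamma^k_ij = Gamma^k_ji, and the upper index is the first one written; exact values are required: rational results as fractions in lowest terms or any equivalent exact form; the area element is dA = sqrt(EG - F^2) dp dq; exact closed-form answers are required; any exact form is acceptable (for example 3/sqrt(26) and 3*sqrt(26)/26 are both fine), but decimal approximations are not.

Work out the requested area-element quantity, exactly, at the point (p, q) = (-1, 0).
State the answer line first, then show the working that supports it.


Answer: sqrt(EG - F^2) = 5/4

E = 25/16, F = 0, G = 1; EG - F^2 = 25/16


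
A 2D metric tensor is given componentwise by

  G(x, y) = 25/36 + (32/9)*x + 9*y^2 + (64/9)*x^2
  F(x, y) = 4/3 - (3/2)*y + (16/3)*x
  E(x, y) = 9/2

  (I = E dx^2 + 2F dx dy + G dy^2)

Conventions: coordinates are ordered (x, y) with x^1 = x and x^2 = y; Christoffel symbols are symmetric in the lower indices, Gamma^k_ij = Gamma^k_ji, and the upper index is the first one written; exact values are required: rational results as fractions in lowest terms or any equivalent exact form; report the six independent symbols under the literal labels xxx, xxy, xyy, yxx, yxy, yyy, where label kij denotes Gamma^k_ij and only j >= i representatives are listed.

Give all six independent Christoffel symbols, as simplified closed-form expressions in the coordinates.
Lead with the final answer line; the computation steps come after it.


Answer: Gamma_xxx = (-2048*x + 576*y - 512)/(256*x^2 + 1152*x*y + 128*x + 2754*y^2 + 288*y + 97), Gamma_xxy = (-8192*x^2 + 2304*x*y - 4096*x + 576*y - 512)/(768*x^2 + 3456*x*y + 384*x + 8262*y^2 + 864*y + 291), Gamma_xyy = (-32768*x^3 - 31488*x^2 - 41472*x*y^2 - 31104*x*y - 10752*x - 10368*y^2 - 7776*y - 1475)/(2304*x^2 + 10368*x*y + 1152*x + 24786*y^2 + 2592*y + 873), Gamma_yxx = 1728/(256*x^2 + 1152*x*y + 128*x + 2754*y^2 + 288*y + 97), Gamma_yxy = (2304*x + 576)/(256*x^2 + 1152*x*y + 128*x + 2754*y^2 + 288*y + 97), Gamma_yyy = (8192*x^2 - 2304*x*y + 5824*x + 7686*y + 944)/(768*x^2 + 3456*x*y + 384*x + 8262*y^2 + 864*y + 291)

E = 9/2; F = 4/3 - (3/2)*y + (16/3)*x; G = 25/36 + (32/9)*x + 9*y^2 + (64/9)*x^2
Gamma^k_ij = (1/2) g^{kl} (d_i g_jl + d_j g_il - d_l g_ij), with g^inv = (1/(EG-F^2)) [[G, -F], [-F, E]]
first partials: E_x = 0, E_y = 0, F_x = 16/3, F_y = -3/2, G_x = 32/9 + (128/9)*x, G_y = 18*y
D = EG - F^2 = 97/72 + 4*y + (16/9)*x + (153/4)*y^2 + 16*x*y + (32/9)*x^2
expanded: Gamma^x_xx = (G E_x - 2F F_x + F E_y)/(2D), Gamma^x_xy = (G E_y - F G_x)/(2D), Gamma^x_yy = (2G F_y - G G_x - F G_y)/(2D), Gamma^y_xx = (2E F_x - E E_y - F E_x)/(2D), Gamma^y_xy = (E G_x - F E_y)/(2D), Gamma^y_yy = (E G_y - 2F F_y + F G_x)/(2D); substitute and cancel common factors


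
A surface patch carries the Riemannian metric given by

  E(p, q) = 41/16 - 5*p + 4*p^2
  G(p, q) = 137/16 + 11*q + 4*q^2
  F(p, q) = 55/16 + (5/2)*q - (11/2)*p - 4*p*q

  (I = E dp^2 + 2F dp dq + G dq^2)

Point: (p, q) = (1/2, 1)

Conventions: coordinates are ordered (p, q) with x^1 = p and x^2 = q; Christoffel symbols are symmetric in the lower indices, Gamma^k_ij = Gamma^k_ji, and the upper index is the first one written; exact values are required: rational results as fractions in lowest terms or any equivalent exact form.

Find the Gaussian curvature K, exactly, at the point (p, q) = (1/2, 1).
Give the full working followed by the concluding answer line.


E = 17/16, F = 19/16, G = 377/16, EG - F^2 = 189/8 at the point
E_p = -1, E_q = 0, F_p = -19/2, F_q = 1/2, G_p = 0, G_q = 19
E_qq = 0, F_pq = -4, G_pp = 0
The intrinsic route: Brioschi's K = (det M1 - det M2)/(EG - F^2)^2.
M1 = [[-E_qq/2 + F_pq - G_pp/2, E_p/2, F_p - E_q/2], [F_q - G_p/2, E, F], [G_q/2, F, G]] = [[-4, -1/2, -19/2], [1/2, 17/16, 19/16], [19/2, 19/16, 377/16]]; det M1 = -4
M2 = [[0, E_q/2, G_p/2], [E_q/2, E, F], [G_p/2, F, G]] = [[0, 0, 0], [0, 17/16, 19/16], [0, 19/16, 377/16]]; det M2 = 0
det M1 - det M2 = -4; K = -4 / (189/8)^2 = -256/35721

Answer: K = -256/35721


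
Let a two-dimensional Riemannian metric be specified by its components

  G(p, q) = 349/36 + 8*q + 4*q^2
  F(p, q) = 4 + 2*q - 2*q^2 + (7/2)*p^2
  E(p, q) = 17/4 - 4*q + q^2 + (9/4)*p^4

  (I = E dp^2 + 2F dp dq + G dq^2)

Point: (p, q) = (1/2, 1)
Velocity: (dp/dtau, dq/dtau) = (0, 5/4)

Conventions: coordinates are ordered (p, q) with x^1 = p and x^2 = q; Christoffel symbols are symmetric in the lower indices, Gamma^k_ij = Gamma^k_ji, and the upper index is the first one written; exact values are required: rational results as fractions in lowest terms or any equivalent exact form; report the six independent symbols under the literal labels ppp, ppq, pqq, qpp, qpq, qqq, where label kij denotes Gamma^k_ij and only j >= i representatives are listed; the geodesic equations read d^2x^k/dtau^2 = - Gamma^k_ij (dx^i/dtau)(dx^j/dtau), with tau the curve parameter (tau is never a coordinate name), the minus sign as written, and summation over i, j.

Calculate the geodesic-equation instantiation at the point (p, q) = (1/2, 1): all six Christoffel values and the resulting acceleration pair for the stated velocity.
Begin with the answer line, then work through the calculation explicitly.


Answer: Gamma_ppp = -22428/14753, Gamma_ppq = -49984/14753, Gamma_pqq = -189824/14753, Gamma_qpp = 8100/14753, Gamma_qpq = 11232/14753, Gamma_qqq = 48096/14753; accelerations (d^2p/dtau^2, d^2q/dtau^2) = (296600/14753, -75150/14753)

E = 89/64, F = 39/8, G = 781/36 at the point
E_p = 9/8, E_q = -2, F_p = 7/2, F_q = -2, G_p = 0, G_q = 16
EG - F^2 = 14753/2304;  g^inv = (2304/14753) * [[781/36, -39/8], [-39/8, 89/64]]
first-kind symbols [ij,l] = (1/2)(d_i g_jl + d_j g_il - d_l g_ij): [pp,p] = E_p/2 = 9/16, [pp,q] = F_p - E_q/2 = 9/2, [pq,p] = E_q/2 = -1, [pq,q] = G_p/2 = 0, [qq,p] = F_q - G_p/2 = -2, [qq,q] = G_q/2 = 8
Gamma^p_ij = (G*[ij,p] - F*[ij,q])/(EG - F^2), Gamma^q_ij = (E*[ij,q] - F*[ij,p])/(EG - F^2)
Gamma_ppp = -22428/14753, Gamma_ppq = -49984/14753, Gamma_pqq = -189824/14753, Gamma_qpp = 8100/14753, Gamma_qpq = 11232/14753, Gamma_qqq = 48096/14753
d^2p/dtau^2 = -(Gamma_ppp*(0)^2 + 2*Gamma_ppq*(0)*(5/4) + Gamma_pqq*(5/4)^2) = 296600/14753
d^2q/dtau^2 = -(Gamma_qpp*(0)^2 + 2*Gamma_qpq*(0)*(5/4) + Gamma_qqq*(5/4)^2) = -75150/14753


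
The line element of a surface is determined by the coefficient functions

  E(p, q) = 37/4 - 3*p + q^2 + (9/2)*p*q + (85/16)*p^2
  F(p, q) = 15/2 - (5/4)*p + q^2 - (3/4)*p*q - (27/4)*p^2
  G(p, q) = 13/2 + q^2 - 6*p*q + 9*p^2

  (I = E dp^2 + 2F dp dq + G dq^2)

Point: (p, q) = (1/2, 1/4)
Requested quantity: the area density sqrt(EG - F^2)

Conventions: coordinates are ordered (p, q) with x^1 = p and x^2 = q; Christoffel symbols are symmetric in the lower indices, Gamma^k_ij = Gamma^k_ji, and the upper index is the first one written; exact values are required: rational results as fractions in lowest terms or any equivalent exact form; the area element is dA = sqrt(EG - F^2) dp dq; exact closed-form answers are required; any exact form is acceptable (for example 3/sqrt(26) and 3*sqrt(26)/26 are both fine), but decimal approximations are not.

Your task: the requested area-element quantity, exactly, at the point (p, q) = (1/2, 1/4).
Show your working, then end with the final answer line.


E = 621/64, F = 165/32, G = 129/16; EG - F^2 = 13221/256

Answer: sqrt(EG - F^2) = 3*sqrt(1469)/16


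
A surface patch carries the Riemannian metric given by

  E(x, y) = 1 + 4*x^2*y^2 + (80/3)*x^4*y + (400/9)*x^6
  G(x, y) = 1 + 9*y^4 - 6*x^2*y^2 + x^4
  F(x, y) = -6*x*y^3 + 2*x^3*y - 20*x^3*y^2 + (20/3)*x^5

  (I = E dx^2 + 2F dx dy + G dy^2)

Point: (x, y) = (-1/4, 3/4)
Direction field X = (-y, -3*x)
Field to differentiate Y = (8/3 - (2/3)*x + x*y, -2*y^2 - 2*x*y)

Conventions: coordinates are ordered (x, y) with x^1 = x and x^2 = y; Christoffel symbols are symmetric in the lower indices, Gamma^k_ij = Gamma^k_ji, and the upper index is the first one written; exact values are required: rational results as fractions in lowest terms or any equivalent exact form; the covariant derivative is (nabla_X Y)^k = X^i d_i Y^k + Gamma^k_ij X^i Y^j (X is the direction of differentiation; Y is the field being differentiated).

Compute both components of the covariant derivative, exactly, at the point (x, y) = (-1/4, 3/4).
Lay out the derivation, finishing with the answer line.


E = 2833/2304, F = 299/384, G = 233/64 at the point
E_x = -253/96, E_y = 23/48, F_x = -203/48, F_y = 95/32, G_x = 13/8, G_y = 117/8
EG - F^2 = 8917/2304;  g^inv = (2304/8917) * [[233/64, -299/384], [-299/384, 2833/2304]]
first-kind symbols [ij,l] = (1/2)(d_i g_jl + d_j g_il - d_l g_ij): [xx,x] = E_x/2 = -253/192, [xx,y] = F_x - E_y/2 = -143/32, [xy,x] = E_y/2 = 23/96, [xy,y] = G_x/2 = 13/16, [yy,x] = F_y - G_x/2 = 69/32, [yy,y] = G_y/2 = 117/16
Gamma^x_ij = (G*[ij,x] - F*[ij,y])/(EG - F^2), Gamma^y_ij = (E*[ij,y] - F*[ij,x])/(EG - F^2)
Gamma_xxx = -3036/8917, Gamma_xxy = 552/8917, Gamma_xyy = 4968/8917, Gamma_yxx = -10296/8917, Gamma_yxy = 1872/8917, Gamma_yyy = 16848/8917
X = (-3/4, 3/4), Y = (127/48, -3/4) at the point

Answer: (nabla_X Y)^x = 38507/142672, (nabla_X Y)^y = 72273/71336


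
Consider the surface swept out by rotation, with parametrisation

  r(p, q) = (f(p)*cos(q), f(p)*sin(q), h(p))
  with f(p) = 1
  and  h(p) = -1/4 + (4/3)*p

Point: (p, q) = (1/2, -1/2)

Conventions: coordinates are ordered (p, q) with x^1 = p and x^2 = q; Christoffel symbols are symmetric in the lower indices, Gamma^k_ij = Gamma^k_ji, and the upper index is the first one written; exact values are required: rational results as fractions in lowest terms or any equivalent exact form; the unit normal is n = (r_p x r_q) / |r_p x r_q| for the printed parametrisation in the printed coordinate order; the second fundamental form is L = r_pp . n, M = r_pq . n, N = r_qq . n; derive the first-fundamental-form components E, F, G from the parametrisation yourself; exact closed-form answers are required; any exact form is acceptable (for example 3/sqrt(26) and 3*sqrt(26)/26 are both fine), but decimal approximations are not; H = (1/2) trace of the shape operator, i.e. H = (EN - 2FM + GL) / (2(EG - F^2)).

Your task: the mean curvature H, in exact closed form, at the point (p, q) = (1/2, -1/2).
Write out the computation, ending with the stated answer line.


f = 1, f' = 0, f'' = 0, h' = 4/3, h'' = 0
E = 16/9, F = 0, G = 1; answer radicand W^2 = 16/9
unnormalised second-form numerators: l = 0, m = 0, n = 4/3; L = l/sqrt(16/9), and similarly M = m/sqrt(W^2), N = n/sqrt(W^2)
H = (E*n - 2*F*m + G*l) / (2*(EG - F^2)*sqrt(W^2)); E*n - 2*F*m + G*l = 64/27, EG - F^2 = 16/9, so H = (2/3)/sqrt(16/9)

Answer: H = 1/2


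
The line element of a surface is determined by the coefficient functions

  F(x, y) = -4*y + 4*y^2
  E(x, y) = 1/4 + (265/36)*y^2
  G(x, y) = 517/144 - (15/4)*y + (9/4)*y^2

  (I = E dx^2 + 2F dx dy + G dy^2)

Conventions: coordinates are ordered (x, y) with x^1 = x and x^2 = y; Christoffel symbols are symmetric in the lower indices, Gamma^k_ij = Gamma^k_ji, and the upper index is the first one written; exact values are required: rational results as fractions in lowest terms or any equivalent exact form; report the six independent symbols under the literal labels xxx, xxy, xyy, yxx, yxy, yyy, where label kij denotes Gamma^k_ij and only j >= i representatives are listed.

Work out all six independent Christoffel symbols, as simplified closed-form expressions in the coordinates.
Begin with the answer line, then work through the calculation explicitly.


Answer: Gamma_xxx = (152640*y^3 - 152640*y^2)/(2916*y^4 + 22788*y^3 + 56977*y^2 - 4860*y + 4653), Gamma_xxy = (85860*y^3 - 143100*y^2 + 137005*y)/(2916*y^4 + 22788*y^3 + 56977*y^2 - 4860*y + 4653), Gamma_xyy = (46656*y^3 - 116640*y^2 + 187776*y - 74448)/(2916*y^4 + 22788*y^3 + 56977*y^2 - 4860*y + 4653), Gamma_yxx = (-280900*y^3 - 9540*y)/(2916*y^4 + 22788*y^3 + 56977*y^2 - 4860*y + 4653), Gamma_yxy = (-152640*y^3 + 152640*y^2)/(2916*y^4 + 22788*y^3 + 56977*y^2 - 4860*y + 4653), Gamma_yyy = (-80028*y^3 + 177282*y^2 - 80028*y - 2430)/(2916*y^4 + 22788*y^3 + 56977*y^2 - 4860*y + 4653)

E = 1/4 + (265/36)*y^2; F = -4*y + 4*y^2; G = 517/144 - (15/4)*y + (9/4)*y^2
Gamma^k_ij = (1/2) g^{kl} (d_i g_jl + d_j g_il - d_l g_ij), with g^inv = (1/(EG-F^2)) [[G, -F], [-F, E]]
first partials: E_x = 0, E_y = (265/18)*y, F_x = 0, F_y = -4 + 8*y, G_x = 0, G_y = -15/4 + (9/2)*y
D = EG - F^2 = 517/576 - (15/16)*y + (56977/5184)*y^2 + (211/48)*y^3 + (9/16)*y^4
expanded: Gamma^x_xx = (G E_x - 2F F_x + F E_y)/(2D), Gamma^x_xy = (G E_y - F G_x)/(2D), Gamma^x_yy = (2G F_y - G G_x - F G_y)/(2D), Gamma^y_xx = (2E F_x - E E_y - F E_x)/(2D), Gamma^y_xy = (E G_x - F E_y)/(2D), Gamma^y_yy = (E G_y - 2F F_y + F G_x)/(2D); substitute and cancel common factors


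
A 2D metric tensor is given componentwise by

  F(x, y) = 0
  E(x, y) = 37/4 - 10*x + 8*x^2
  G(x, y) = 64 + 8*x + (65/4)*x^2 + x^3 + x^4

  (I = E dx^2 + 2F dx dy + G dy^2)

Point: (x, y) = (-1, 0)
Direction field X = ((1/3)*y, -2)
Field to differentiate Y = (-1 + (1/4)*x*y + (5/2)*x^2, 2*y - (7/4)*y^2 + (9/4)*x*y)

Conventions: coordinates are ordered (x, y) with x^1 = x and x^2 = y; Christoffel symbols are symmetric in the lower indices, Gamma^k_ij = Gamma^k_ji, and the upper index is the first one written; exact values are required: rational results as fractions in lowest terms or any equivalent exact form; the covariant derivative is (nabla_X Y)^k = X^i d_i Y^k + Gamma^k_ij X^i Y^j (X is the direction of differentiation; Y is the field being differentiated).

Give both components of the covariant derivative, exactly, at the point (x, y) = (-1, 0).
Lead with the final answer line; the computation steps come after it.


Answer: (nabla_X Y)^x = 1/2, (nabla_X Y)^y = 35/34

E = 109/4, F = 0, G = 289/4 at the point
E_x = -26, E_y = 0, F_x = 0, F_y = 0, G_x = -51/2, G_y = 0
EG - F^2 = 31501/16;  g^inv = (16/31501) * [[289/4, 0], [0, 109/4]]
first-kind symbols [ij,l] = (1/2)(d_i g_jl + d_j g_il - d_l g_ij): [xx,x] = E_x/2 = -13, [xx,y] = F_x - E_y/2 = 0, [xy,x] = E_y/2 = 0, [xy,y] = G_x/2 = -51/4, [yy,x] = F_y - G_x/2 = 51/4, [yy,y] = G_y/2 = 0
Gamma^x_ij = (G*[ij,x] - F*[ij,y])/(EG - F^2), Gamma^y_ij = (E*[ij,y] - F*[ij,x])/(EG - F^2)
Gamma_xxx = -52/109, Gamma_xxy = 0, Gamma_xyy = 51/109, Gamma_yxx = 0, Gamma_yxy = -3/17, Gamma_yyy = 0
X = (0, -2), Y = (3/2, 0) at the point


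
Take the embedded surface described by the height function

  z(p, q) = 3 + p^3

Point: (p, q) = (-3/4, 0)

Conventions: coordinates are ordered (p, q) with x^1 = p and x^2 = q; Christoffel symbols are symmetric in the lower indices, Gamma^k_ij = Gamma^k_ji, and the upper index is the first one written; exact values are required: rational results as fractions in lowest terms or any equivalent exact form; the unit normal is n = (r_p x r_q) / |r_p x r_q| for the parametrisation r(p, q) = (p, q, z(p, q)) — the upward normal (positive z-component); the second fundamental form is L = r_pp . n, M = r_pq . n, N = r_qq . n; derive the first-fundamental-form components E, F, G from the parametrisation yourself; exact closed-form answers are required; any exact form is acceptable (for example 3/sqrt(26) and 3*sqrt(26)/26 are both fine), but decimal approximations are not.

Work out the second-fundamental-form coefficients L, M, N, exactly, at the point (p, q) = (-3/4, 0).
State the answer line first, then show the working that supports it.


Answer: L = -72*sqrt(985)/985, M = 0, N = 0

z_p = 27/16, z_q = 0, z_pp = -9/2, z_pq = 0, z_qq = 0
E = 985/256, F = 0, G = 1; answer radicand W^2 = 985/256
unnormalised second-form numerators: l = -9/2, m = 0, n = 0; L = l/sqrt(985/256), and similarly M = m/sqrt(W^2), N = n/sqrt(W^2)


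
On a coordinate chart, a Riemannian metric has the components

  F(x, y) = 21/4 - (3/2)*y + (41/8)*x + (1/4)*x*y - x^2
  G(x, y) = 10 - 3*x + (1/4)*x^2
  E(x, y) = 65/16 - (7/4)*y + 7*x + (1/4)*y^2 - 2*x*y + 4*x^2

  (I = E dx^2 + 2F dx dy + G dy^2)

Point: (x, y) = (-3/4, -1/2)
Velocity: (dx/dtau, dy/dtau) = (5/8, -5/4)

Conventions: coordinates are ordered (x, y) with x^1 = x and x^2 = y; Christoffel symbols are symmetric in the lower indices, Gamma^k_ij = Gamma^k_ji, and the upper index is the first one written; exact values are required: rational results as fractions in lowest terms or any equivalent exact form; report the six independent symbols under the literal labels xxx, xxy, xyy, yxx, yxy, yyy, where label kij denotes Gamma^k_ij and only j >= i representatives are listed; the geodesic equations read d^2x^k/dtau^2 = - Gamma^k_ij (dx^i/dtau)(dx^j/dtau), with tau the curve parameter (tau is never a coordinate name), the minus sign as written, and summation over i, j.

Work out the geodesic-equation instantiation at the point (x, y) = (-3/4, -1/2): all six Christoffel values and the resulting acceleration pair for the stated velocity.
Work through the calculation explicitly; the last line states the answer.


E = 5/4, F = 27/16, G = 793/64 at the point
E_x = 2, E_y = -1/2, F_x = 13/2, F_y = -27/16, G_x = -27/8, G_y = 0
EG - F^2 = 809/64;  g^inv = (64/809) * [[793/64, -27/16], [-27/16, 5/4]]
first-kind symbols [ij,l] = (1/2)(d_i g_jl + d_j g_il - d_l g_ij): [xx,x] = E_x/2 = 1, [xx,y] = F_x - E_y/2 = 27/4, [xy,x] = E_y/2 = -1/4, [xy,y] = G_x/2 = -27/16, [yy,x] = F_y - G_x/2 = 0, [yy,y] = G_y/2 = 0
Gamma^x_ij = (G*[ij,x] - F*[ij,y])/(EG - F^2), Gamma^y_ij = (E*[ij,y] - F*[ij,x])/(EG - F^2)
Gamma_xxx = 64/809, Gamma_xxy = -16/809, Gamma_xyy = 0, Gamma_yxx = 432/809, Gamma_yxy = -108/809, Gamma_yyy = 0
d^2x/dtau^2 = -(Gamma_xxx*(5/8)^2 + 2*Gamma_xxy*(5/8)*(-5/4) + Gamma_xyy*(-5/4)^2) = -50/809
d^2y/dtau^2 = -(Gamma_yxx*(5/8)^2 + 2*Gamma_yxy*(5/8)*(-5/4) + Gamma_yyy*(-5/4)^2) = -675/1618

Answer: Gamma_xxx = 64/809, Gamma_xxy = -16/809, Gamma_xyy = 0, Gamma_yxx = 432/809, Gamma_yxy = -108/809, Gamma_yyy = 0; accelerations (d^2x/dtau^2, d^2y/dtau^2) = (-50/809, -675/1618)


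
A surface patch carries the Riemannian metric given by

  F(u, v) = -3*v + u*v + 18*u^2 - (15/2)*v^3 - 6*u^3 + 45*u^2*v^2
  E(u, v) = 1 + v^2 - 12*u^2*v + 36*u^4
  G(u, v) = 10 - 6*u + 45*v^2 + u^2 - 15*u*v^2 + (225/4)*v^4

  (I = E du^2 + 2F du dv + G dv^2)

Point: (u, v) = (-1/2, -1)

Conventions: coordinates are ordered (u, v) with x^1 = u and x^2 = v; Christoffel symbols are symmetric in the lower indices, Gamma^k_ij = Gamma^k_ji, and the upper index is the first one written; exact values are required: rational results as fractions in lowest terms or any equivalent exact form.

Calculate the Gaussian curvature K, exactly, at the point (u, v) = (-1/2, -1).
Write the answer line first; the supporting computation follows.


Answer: K = 1424/263169

E = 29/4, F = 55/2, G = 122, EG - F^2 = 513/4 at the point
E_u = -30, E_v = -5, F_u = -137/2, F_v = -97/2, G_u = -22, G_v = -330
E_vv = 2, F_uv = 91, G_uu = 2
The intrinsic route: Brioschi's K = (det M1 - det M2)/(EG - F^2)^2.
M1 = [[-E_vv/2 + F_uv - G_uu/2, E_u/2, F_u - E_v/2], [F_v - G_u/2, E, F], [G_v/2, F, G]] = [[89, -15, -66], [-75/2, 29/4, 55/2], [-165, 55/2, 122]]; det M1 = -153/4
M2 = [[0, E_v/2, G_u/2], [E_v/2, E, F], [G_u/2, F, G]] = [[0, -5/2, -11], [-5/2, 29/4, 55/2], [-11, 55/2, 122]]; det M2 = -509/4
det M1 - det M2 = 89; K = 89 / (513/4)^2 = 1424/263169


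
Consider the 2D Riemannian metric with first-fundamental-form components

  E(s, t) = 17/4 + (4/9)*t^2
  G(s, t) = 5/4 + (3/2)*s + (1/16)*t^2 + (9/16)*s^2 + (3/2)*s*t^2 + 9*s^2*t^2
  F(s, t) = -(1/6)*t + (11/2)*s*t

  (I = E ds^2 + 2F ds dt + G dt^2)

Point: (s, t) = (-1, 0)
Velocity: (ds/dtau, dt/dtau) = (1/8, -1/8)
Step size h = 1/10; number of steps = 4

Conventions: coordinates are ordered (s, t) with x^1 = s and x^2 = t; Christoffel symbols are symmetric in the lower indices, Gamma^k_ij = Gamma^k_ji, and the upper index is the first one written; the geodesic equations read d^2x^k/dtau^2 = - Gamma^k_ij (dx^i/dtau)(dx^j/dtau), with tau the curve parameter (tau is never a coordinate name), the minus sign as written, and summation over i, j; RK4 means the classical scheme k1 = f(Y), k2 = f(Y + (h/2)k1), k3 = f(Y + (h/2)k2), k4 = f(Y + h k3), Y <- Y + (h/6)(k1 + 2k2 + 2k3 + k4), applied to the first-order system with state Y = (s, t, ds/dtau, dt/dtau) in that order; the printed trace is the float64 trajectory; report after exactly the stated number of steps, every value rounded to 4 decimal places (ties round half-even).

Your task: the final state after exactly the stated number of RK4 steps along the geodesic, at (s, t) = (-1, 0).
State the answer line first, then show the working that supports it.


Answer: s = -0.9484, t = -0.0482, ds/dtau = 0.1324, dt/dtau = -0.1150

f(Y) = (ds/dtau, dt/dtau, -Gamma^s_ij Y'^i Y'^j, -Gamma^t_ij Y'^i Y'^j) with the Gammas evaluated at the stage position; h = 0.100000; intermediate values shown to 6 dp
step 0: s = -1.0000, t = 0.0000, ds/dtau = 0.1250, dt/dtau = -0.1250
step 1:
  k1: at (s, t) = (-1.000000, 0.000000), (ds/dtau, dt/dtau) = (0.125000, -0.125000); Gamma_sss = 0.000000, Gamma_sst = 0.000000, Gamma_stt = -1.377451, Gamma_tss = 0.000000, Gamma_tst = 0.600000, Gamma_ttt = 0.000000; k1 = (0.125000, -0.125000, 0.021523, 0.018750)
  k2: at (s, t) = (-0.993750, -0.006250), (ds/dtau, dt/dtau) = (0.126076, -0.124063); Gamma_sss = 0.000831, Gamma_sst = -0.005671, Gamma_stt = -1.370151, Gamma_tss = -0.100351, Gamma_tst = 0.605714, Gamma_ttt = 0.005104; k2 = (0.126076, -0.124063, 0.020898, 0.020465)
  k3: at (s, t) = (-0.993696, -0.006203), (ds/dtau, dt/dtau) = (0.126045, -0.123977); Gamma_sss = 0.000819, Gamma_sst = -0.005628, Gamma_stt = -1.370089, Gamma_tss = -0.099592, Gamma_tst = 0.605785, Gamma_ttt = 0.005068; k3 = (0.126045, -0.123977, 0.020870, 0.020437)
  k4: at (s, t) = (-0.987396, -0.012398), (ds/dtau, dt/dtau) = (0.127087, -0.122956); Gamma_sss = 0.003225, Gamma_sst = -0.011250, Gamma_stt = -1.362664, Gamma_tss = -0.197524, Gamma_tst = 0.609584, Gamma_ttt = 0.010564; k4 = (0.127087, -0.122956, 0.020197, 0.022081)
  Y <- Y + (h/6)(k1 + 2k2 + 2k3 + k4): s = -0.9874, t = -0.0124, ds/dtau = 0.1271, dt/dtau = -0.1230
step 2:
  k1: at (s, t) = (-0.987395, -0.012401), (ds/dtau, dt/dtau) = (0.127088, -0.122956); Gamma_sss = 0.003227, Gamma_sst = -0.011252, Gamma_stt = -1.362663, Gamma_tss = -0.197570, Gamma_tst = 0.609584, Gamma_ttt = 0.010566; k1 = (0.127088, -0.122956, 0.020197, 0.022082)
  k2: at (s, t) = (-0.981040, -0.018548), (ds/dtau, dt/dtau) = (0.128097, -0.121852); Gamma_sss = 0.007118, Gamma_sst = -0.016786, Gamma_stt = -1.355119, Gamma_tss = -0.293219, Gamma_tst = 0.611581, Gamma_ttt = 0.016390; k2 = (0.128097, -0.121852, 0.019480, 0.023660)
  k3: at (s, t) = (-0.980990, -0.018493), (ds/dtau, dt/dtau) = (0.128062, -0.121773); Gamma_sss = 0.007075, Gamma_sst = -0.016738, Gamma_stt = -1.355063, Gamma_tss = -0.292328, Gamma_tst = 0.611680, Gamma_ttt = 0.016348; k3 = (0.128062, -0.121773, 0.019456, 0.023629)
  k4: at (s, t) = (-0.974588, -0.024578), (ds/dtau, dt/dtau) = (0.129033, -0.120593); Gamma_sss = 0.012319, Gamma_sst = -0.022130, Gamma_stt = -1.347420, Gamma_tss = -0.385442, Gamma_tst = 0.612023, Gamma_ttt = 0.022421; k4 = (0.129033, -0.120593, 0.018701, 0.025138)
  Y <- Y + (h/6)(k1 + 2k2 + 2k3 + k4): s = -0.9746, t = -0.0246, ds/dtau = 0.1290, dt/dtau = -0.1206
step 3:
  k1: at (s, t) = (-0.974587, -0.024581), (ds/dtau, dt/dtau) = (0.129034, -0.120593); Gamma_sss = 0.012321, Gamma_sst = -0.022133, Gamma_stt = -1.347419, Gamma_tss = -0.385484, Gamma_tst = 0.612021, Gamma_ttt = 0.022423; k1 = (0.129034, -0.120593, 0.018701, 0.025139)
  k2: at (s, t) = (-0.968136, -0.030610), (ds/dtau, dt/dtau) = (0.129969, -0.119336); Gamma_sss = 0.018832, Gamma_sst = -0.027357, Gamma_stt = -1.339680, Gamma_tss = -0.476196, Gamma_tst = 0.610818, Gamma_ttt = 0.028694; k2 = (0.129969, -0.119336, 0.017912, 0.026583)
  k3: at (s, t) = (-0.968089, -0.030547), (ds/dtau, dt/dtau) = (0.129929, -0.119264); Gamma_sss = 0.018753, Gamma_sst = -0.027305, Gamma_stt = -1.339629, Gamma_tss = -0.475190, Gamma_tst = 0.610951, Gamma_ttt = 0.028647; k3 = (0.129929, -0.119264, 0.017892, 0.026549)
  k4: at (s, t) = (-0.961594, -0.036507), (ds/dtau, dt/dtau) = (0.130823, -0.117938); Gamma_sss = 0.026393, Gamma_sst = -0.032322, Gamma_stt = -1.331811, Gamma_tss = -0.563289, Gamma_tst = 0.608355, Gamma_ttt = 0.035049; k4 = (0.130823, -0.117938, 0.017076, 0.027926)
  Y <- Y + (h/6)(k1 + 2k2 + 2k3 + k4): s = -0.9616, t = -0.0365, ds/dtau = 0.1308, dt/dtau = -0.1179
step 4:
  k1: at (s, t) = (-0.961593, -0.036509), (ds/dtau, dt/dtau) = (0.130823, -0.117937); Gamma_sss = 0.026396, Gamma_sst = -0.032324, Gamma_stt = -1.331809, Gamma_tss = -0.563326, Gamma_tst = 0.608352, Gamma_ttt = 0.035051; k1 = (0.130823, -0.117937, 0.017075, 0.027926)
  k2: at (s, t) = (-0.955052, -0.042406), (ds/dtau, dt/dtau) = (0.131677, -0.116541); Gamma_sss = 0.035085, Gamma_sst = -0.037114, Gamma_stt = -1.323910, Gamma_tss = -0.648939, Gamma_tst = 0.604464, Gamma_ttt = 0.041545; k2 = (0.131677, -0.116541, 0.016234, 0.029240)
  k3: at (s, t) = (-0.955009, -0.042336), (ds/dtau, dt/dtau) = (0.131635, -0.116475); Gamma_sss = 0.034966, Gamma_sst = -0.037061, Gamma_stt = -1.323865, Gamma_tss = -0.647835, Gamma_tst = 0.604635, Gamma_ttt = 0.041494; k3 = (0.131635, -0.116475, 0.016218, 0.029203)
  k4: at (s, t) = (-0.948429, -0.048157), (ds/dtau, dt/dtau) = (0.132445, -0.115017); Gamma_sss = 0.044564, Gamma_sst = -0.041599, Gamma_stt = -1.315900, Gamma_tss = -0.730788, Gamma_tst = 0.599607, Gamma_ttt = 0.048026; k4 = (0.132445, -0.115017, 0.015359, 0.030452)
  Y <- Y + (h/6)(k1 + 2k2 + 2k3 + k4): s = -0.9484, t = -0.0482, ds/dtau = 0.1324, dt/dtau = -0.1150


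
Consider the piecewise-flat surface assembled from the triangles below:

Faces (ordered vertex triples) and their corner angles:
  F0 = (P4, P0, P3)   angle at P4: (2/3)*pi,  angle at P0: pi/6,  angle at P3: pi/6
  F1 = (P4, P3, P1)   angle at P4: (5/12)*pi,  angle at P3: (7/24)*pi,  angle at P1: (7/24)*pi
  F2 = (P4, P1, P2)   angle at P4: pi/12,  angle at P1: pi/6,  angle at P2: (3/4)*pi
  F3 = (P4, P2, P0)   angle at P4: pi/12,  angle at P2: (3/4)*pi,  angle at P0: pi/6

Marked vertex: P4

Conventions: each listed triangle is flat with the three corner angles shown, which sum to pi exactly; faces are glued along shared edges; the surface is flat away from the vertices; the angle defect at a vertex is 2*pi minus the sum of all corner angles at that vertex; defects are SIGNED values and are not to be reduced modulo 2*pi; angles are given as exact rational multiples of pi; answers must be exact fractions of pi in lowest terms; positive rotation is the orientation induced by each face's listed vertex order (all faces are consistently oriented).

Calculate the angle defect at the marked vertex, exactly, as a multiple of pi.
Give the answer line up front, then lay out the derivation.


Answer: defect(P4) = (3/4)*pi

Sum of corner angles at P4: (5/4)*pi
defect = 2*pi - (5/4)*pi


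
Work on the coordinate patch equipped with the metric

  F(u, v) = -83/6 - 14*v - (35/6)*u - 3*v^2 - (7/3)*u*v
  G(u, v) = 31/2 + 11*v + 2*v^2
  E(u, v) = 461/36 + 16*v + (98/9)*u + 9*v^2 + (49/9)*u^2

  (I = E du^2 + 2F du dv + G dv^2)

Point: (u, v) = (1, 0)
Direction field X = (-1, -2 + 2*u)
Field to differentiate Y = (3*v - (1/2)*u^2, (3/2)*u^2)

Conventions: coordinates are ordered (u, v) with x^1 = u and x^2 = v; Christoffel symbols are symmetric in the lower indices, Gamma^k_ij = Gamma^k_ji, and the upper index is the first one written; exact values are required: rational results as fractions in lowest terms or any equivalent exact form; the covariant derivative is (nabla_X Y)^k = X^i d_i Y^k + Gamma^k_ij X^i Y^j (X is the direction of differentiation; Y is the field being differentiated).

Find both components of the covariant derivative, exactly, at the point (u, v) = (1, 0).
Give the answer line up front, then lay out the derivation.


Answer: (nabla_X Y)^u = -12439/4671, (nabla_X Y)^v = -226841/28026

E = 1049/36, F = -59/3, G = 31/2 at the point
E_u = 196/9, E_v = 16, F_u = -35/6, F_v = -49/3, G_u = 0, G_v = 11
EG - F^2 = 519/8;  g^inv = (8/519) * [[31/2, 59/3], [59/3, 1049/36]]
first-kind symbols [ij,l] = (1/2)(d_i g_jl + d_j g_il - d_l g_ij): [uu,u] = E_u/2 = 98/9, [uu,v] = F_u - E_v/2 = -83/6, [uv,u] = E_v/2 = 8, [uv,v] = G_u/2 = 0, [vv,u] = F_v - G_u/2 = -49/3, [vv,v] = G_v/2 = 11/2
Gamma^u_ij = (G*[ij,u] - F*[ij,v])/(EG - F^2), Gamma^v_ij = (E*[ij,v] - F*[ij,u])/(EG - F^2)
Gamma_uuu = -7436/4671, Gamma_uuv = 992/519, Gamma_uvv = -1160/519, Gamma_vuu = -40811/14013, Gamma_vuv = 3776/1557, Gamma_vvv = -3863/1557
X = (-1, 0), Y = (-1/2, 3/2) at the point


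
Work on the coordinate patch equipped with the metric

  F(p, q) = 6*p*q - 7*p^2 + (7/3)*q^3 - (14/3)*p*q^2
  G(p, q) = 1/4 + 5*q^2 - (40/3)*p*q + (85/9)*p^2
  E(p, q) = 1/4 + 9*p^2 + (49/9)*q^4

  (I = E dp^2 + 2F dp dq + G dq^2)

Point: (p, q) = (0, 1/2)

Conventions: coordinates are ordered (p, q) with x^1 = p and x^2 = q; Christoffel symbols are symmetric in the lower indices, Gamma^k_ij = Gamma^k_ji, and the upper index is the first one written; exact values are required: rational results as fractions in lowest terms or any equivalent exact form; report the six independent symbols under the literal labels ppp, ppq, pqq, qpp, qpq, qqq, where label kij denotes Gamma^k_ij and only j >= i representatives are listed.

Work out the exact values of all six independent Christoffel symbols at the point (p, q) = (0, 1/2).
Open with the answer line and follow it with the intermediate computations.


Answer: Gamma_ppp = -238/1383, Gamma_ppq = 1736/461, Gamma_pqq = 3972/461, Gamma_qpp = 1445/4149, Gamma_qpq = -1362/461, Gamma_qqq = -4/461

E = 85/144, F = 7/24, G = 3/2 at the point
E_p = 0, E_q = 49/18, F_p = 11/6, F_q = 7/4, G_p = -20/3, G_q = 5
EG - F^2 = 461/576;  g^inv = (576/461) * [[3/2, -7/24], [-7/24, 85/144]]
first-kind symbols [ij,l] = (1/2)(d_i g_jl + d_j g_il - d_l g_ij): [pp,p] = E_p/2 = 0, [pp,q] = F_p - E_q/2 = 17/36, [pq,p] = E_q/2 = 49/36, [pq,q] = G_p/2 = -10/3, [qq,p] = F_q - G_p/2 = 61/12, [qq,q] = G_q/2 = 5/2
Gamma^p_ij = (G*[ij,p] - F*[ij,q])/(EG - F^2), Gamma^q_ij = (E*[ij,q] - F*[ij,p])/(EG - F^2)


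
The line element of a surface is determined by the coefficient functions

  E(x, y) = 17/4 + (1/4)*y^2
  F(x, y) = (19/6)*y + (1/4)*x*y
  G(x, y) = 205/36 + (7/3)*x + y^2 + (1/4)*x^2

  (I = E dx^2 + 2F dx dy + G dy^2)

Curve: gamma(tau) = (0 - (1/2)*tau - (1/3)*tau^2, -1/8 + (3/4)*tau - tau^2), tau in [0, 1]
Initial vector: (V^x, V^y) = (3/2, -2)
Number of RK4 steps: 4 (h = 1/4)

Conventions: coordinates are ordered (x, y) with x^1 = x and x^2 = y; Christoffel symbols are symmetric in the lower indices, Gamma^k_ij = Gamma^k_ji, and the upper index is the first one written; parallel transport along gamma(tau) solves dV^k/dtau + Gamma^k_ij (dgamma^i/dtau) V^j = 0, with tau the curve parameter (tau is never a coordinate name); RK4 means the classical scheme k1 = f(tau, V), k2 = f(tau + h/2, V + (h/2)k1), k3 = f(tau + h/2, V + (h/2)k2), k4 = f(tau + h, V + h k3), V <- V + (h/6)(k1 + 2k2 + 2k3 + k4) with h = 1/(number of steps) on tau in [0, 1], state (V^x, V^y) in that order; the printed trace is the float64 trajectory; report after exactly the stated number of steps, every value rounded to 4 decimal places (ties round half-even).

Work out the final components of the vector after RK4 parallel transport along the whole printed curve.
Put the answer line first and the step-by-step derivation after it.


Answer: V^x = 1.2048, V^y = -2.3426

gamma'(tau) = (-1/2 - (2/3)*tau, 3/4 - 2*tau); f(tau, V)^k = -Gamma^k_ij(gamma(tau)) gamma'^i(tau) V^j; h = 1/4; intermediate values shown to 6 dp
curve data and Christoffel symbols at the stage parameters:
  tau = 0.000000: gamma = (0.000000, -0.125000), gamma' = (-0.500000, 0.750000); Gamma_xxx = 0.000000, Gamma_xxy = 0.011742, Gamma_xyy = 0.471158, Gamma_yxx = 0.000000, Gamma_yxy = 0.205131, Gamma_yyy = 0.010770
  tau = 0.125000: gamma = (-0.067708, -0.046875), gamma' = (-0.583333, 0.500000); Gamma_xxx = 0.000000, Gamma_xxy = 0.004456, Gamma_xyy = 0.470669, Gamma_yxx = 0.000000, Gamma_yxy = 0.207660, Gamma_yyy = 0.004083
  tau = 0.250000: gamma = (-0.145833, 0.000000), gamma' = (-0.666667, 0.250000); Gamma_xxx = 0.000000, Gamma_xxy = 0.000000, Gamma_xyy = 0.470588, Gamma_yxx = 0.000000, Gamma_yxy = 0.210880, Gamma_yyy = 0.000000
  tau = 0.375000: gamma = (-0.234375, 0.015625), gamma' = (-0.750000, 0.000000); Gamma_xxx = 0.000000, Gamma_xxy = -0.001534, Gamma_xyy = 0.470597, Gamma_yxx = 0.000000, Gamma_yxy = 0.214693, Gamma_yyy = -0.001401
  tau = 0.500000: gamma = (-0.333333, 0.000000), gamma' = (-0.833333, -0.250000); Gamma_xxx = 0.000000, Gamma_xxy = 0.000000, Gamma_xyy = 0.470588, Gamma_yxx = 0.000000, Gamma_yxy = 0.219101, Gamma_yyy = 0.000000
  tau = 0.625000: gamma = (-0.442708, -0.046875), gamma' = (-0.916667, -0.500000); Gamma_xxx = 0.000000, Gamma_xxy = 0.004800, Gamma_xyy = 0.470674, Gamma_yxx = 0.000000, Gamma_yxy = 0.224221, Gamma_yyy = 0.004360
  tau = 0.750000: gamma = (-0.562500, -0.125000), gamma' = (-1.000000, -0.750000); Gamma_xxx = 0.000000, Gamma_xxy = 0.013133, Gamma_xyy = 0.471214, Gamma_yxx = 0.000000, Gamma_yxy = 0.230307, Gamma_yyy = 0.011893
  tau = 0.875000: gamma = (-0.692708, -0.234375), gamma' = (-1.083333, -1.000000); Gamma_xxx = 0.000000, Gamma_xxy = 0.025385, Gamma_xyy = 0.472840, Gamma_yxx = 0.000000, Gamma_yxy = 0.237784, Gamma_yyy = 0.022894
  tau = 1.000000: gamma = (-0.833333, -0.375000), gamma' = (-1.166667, -1.250000); Gamma_xxx = 0.000000, Gamma_xxy = 0.042145, Gamma_xyy = 0.476514, Gamma_yxx = 0.000000, Gamma_yxy = 0.247301, Gamma_yyy = 0.037801
step 0: V^x = 1.5000, V^y = -2.0000
step 1: k1 = (0.681786, -0.419748), k2 = (0.474150, -0.409031), k3 = (0.473896, -0.406176), k4 = (0.247240, -0.380775); V <- V + (h/6)(k1 + 2k2 + 2k3 + k4): V^x = 1.6177, V^y = -2.1013
step 2: k1 = (0.247210, -0.380699), k2 = (0.002472, -0.346011), k3 = (0.002467, -0.345313), k4 = (-0.257367, -0.310780); V <- V + (h/6)(k1 + 2k2 + 2k3 + k4): V^x = 1.6177, V^y = -2.1877
step 3: k1 = (-0.257378, -0.310832), k2 = (-0.529985, -0.284739), k3 = (-0.529284, -0.287882), k4 = (-0.813640, -0.284005); V <- V + (h/6)(k1 + 2k2 + 2k3 + k4): V^x = 1.4848, V^y = -2.2602
step 4: k1 = (-0.813841, -0.284233), k2 = (-1.113544, -0.315068), k3 = (-1.116423, -0.325057), k4 = (-1.446295, -0.413483); V <- V + (h/6)(k1 + 2k2 + 2k3 + k4): V^x = 1.2048, V^y = -2.3426
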